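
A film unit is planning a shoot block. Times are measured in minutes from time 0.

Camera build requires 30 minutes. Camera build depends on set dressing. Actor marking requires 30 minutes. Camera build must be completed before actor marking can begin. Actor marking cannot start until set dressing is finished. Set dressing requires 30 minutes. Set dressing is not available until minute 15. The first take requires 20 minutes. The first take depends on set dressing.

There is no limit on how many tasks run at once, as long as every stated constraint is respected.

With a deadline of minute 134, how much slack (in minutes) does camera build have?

29

Set dressing waits on its own release at minute 15, so it starts at minute 15 and finishes at 15 + 30 = minute 45.
After set dressing (finishes minute 45), camera build can start at minute 45 and finishes at minute 75.

Working backward from the deadline:
Actor marking must finish by minute 134; it takes 30 minutes, so it must start by 134 − 30 = minute 104.
Since actor marking (must start by minute 104) depends on it, camera build must finish by minute 104. Backing off its 30-minute duration gives a latest start of minute 74.
So camera build can start as early as minute 45 and as late as minute 74, giving 74 − 45 = 29 minutes of slack.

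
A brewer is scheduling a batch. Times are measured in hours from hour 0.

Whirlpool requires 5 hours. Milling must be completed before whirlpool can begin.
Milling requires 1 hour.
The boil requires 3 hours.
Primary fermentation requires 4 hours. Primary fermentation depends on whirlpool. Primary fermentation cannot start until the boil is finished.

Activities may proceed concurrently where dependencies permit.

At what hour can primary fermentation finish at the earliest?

Nothing blocks the boil, so it runs from hour 0 to hour 3.
Milling has no prerequisites, so it starts at hour 0 and finishes at hour 1.
After milling (finishes hour 1), whirlpool can start at hour 1 and finishes at hour 6.
For primary fermentation: whirlpool (finishes hour 6); the boil (finishes hour 3). Taking the maximum gives a start of hour 6, and it finishes at 6 + 4 = hour 10.

10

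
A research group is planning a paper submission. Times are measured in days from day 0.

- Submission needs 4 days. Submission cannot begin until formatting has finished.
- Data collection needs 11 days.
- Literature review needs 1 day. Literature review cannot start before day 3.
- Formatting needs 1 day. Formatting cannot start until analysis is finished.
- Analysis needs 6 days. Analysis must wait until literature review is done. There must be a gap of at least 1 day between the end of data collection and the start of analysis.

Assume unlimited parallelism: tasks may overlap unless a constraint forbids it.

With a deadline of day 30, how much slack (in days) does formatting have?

Data collection can start immediately at day 0; it finishes at day 11.
After its own release at day 3, literature review can start at day 3 and finishes at day 4.
For analysis: literature review (finishes day 4); data collection (finishes day 11, plus 1-day gap → day 12). Taking the maximum gives a start of day 12, and it finishes at 12 + 6 = day 18.
Formatting cannot begin until analysis (finishes day 18). It runs from day 18 to 18 + 1 = day 19.

Working backward from the deadline:
To finish by day 30, submission (duration 4) must start no later than day 26.
Formatting must finish before submission (must start by day 26). With a 1-day duration, formatting must start by 26 − 1 = day 25.
So formatting can start as early as day 18 and as late as day 25, giving 25 − 18 = 7 days of slack.

7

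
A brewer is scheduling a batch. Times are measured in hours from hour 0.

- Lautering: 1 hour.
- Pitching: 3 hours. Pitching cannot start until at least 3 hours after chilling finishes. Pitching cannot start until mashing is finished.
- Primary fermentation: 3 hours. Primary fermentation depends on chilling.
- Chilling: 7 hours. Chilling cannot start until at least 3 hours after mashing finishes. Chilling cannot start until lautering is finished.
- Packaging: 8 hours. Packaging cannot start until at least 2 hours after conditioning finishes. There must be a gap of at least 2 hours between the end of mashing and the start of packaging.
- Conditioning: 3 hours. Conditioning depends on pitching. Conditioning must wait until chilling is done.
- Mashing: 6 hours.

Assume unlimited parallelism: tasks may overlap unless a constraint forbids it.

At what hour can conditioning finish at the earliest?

25

Nothing blocks lautering, so it runs from hour 0 to hour 1.
Mashing can start immediately at hour 0; it finishes at hour 6.
For chilling: mashing (finishes hour 6, plus 3-hour gap → hour 9); lautering (finishes hour 1). Taking the maximum gives a start of hour 9, and it finishes at 9 + 7 = hour 16.
For pitching: chilling (finishes hour 16, plus 3-hour gap → hour 19); mashing (finishes hour 6). Taking the maximum gives a start of hour 19, and it finishes at 19 + 3 = hour 22.
Conditioning cannot start until pitching (finishes hour 22); chilling (finishes hour 16). The controlling bound is hour 22, so conditioning finishes at 22 + 3 = hour 25.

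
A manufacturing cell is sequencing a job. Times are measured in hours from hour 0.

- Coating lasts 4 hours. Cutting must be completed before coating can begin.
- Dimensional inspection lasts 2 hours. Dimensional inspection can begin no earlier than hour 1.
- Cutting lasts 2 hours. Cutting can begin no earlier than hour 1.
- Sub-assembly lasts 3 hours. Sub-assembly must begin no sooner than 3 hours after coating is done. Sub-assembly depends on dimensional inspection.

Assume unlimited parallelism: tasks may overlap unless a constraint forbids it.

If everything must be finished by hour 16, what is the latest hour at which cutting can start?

Sub-assembly must finish by hour 16; it takes 3 hours, so it must start by 16 − 3 = hour 13.
Coating feeds into sub-assembly (must start by hour 13, minus 3-hour gap → hour 10); so coating must finish by hour 10 and therefore start by hour 6.
Cutting feeds into coating (must start by hour 6); so cutting must finish by hour 6 and therefore start by hour 4.

4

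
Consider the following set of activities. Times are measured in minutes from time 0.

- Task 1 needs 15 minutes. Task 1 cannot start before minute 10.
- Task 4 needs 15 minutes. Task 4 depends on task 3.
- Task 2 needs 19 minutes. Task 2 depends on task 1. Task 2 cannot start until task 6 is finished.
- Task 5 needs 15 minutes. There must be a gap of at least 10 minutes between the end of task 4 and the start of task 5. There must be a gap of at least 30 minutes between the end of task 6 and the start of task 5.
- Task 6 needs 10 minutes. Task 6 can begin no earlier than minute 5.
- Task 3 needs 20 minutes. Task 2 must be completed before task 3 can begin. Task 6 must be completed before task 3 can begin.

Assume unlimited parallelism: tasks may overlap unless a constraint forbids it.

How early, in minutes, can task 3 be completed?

After its own release at minute 5, task 6 can start at minute 5 and finishes at minute 15.
Task 1 waits on its own release at minute 10, so it starts at minute 10 and finishes at 10 + 15 = minute 25.
Task 2 has to wait for task 1 (finishes minute 25); task 6 (finishes minute 15). The latest of these is minute 25, so task 2 runs minute 25 to 25 + 19 = minute 44.
Task 3 needs all of task 2 (finishes minute 44); task 6 (finishes minute 15). That puts its earliest start at minute 44; it finishes at 44 + 20 = minute 64.

64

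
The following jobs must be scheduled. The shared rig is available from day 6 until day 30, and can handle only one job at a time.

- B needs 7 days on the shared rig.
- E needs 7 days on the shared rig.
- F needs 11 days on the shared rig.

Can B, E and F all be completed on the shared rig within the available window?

The shared rig window is 30 − 6 = 24 days.
Running back to back, the jobs need 7 + 7 + 11 = 25 days on the shared rig.
Since 25 > 24, they cannot all fit.

No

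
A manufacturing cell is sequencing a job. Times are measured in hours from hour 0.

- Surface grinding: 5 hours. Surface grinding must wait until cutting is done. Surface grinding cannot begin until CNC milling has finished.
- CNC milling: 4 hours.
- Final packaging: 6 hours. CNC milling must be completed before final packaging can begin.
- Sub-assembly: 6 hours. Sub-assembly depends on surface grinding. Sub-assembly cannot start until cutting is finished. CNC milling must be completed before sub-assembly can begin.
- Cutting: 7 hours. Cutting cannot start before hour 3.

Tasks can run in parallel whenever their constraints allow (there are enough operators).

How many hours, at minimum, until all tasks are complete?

21

CNC milling has no prerequisites, so it starts at hour 0 and finishes at hour 4.
Final packaging waits on CNC milling (finishes hour 4), so it starts at hour 4 and finishes at 4 + 6 = hour 10.
Cutting cannot begin until its own release at hour 3. It runs from hour 3 to 3 + 7 = hour 10.
Surface grinding has to wait for cutting (finishes hour 10); CNC milling (finishes hour 4). The latest of these is hour 10, so surface grinding runs hour 10 to 10 + 5 = hour 15.
For sub-assembly: surface grinding (finishes hour 15); cutting (finishes hour 10); CNC milling (finishes hour 4). Taking the maximum gives a start of hour 15, and it finishes at 15 + 6 = hour 21.
All tasks are finished once the last one completes. Finish times: Cutting at 10, CNC milling at 4, Surface grinding at 15, Sub-assembly at 21, Final packaging at 10. The latest is hour 21.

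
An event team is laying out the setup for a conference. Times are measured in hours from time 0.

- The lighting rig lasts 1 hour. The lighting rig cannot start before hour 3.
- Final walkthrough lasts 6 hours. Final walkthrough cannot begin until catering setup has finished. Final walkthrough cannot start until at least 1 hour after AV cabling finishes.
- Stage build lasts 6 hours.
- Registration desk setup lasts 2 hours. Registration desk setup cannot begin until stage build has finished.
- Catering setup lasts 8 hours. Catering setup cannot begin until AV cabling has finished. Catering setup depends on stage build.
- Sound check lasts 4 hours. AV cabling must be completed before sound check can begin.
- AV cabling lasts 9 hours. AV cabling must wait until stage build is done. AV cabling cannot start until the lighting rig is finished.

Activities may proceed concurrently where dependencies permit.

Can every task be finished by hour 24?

The lighting rig cannot begin until its own release at hour 3. It runs from hour 3 to 3 + 1 = hour 4.
Stage build can start immediately at hour 0; it finishes at hour 6.
Registration desk setup cannot begin until stage build (finishes hour 6). It runs from hour 6 to 6 + 2 = hour 8.
For AV cabling: stage build (finishes hour 6); the lighting rig (finishes hour 4). Taking the maximum gives a start of hour 6, and it finishes at 6 + 9 = hour 15.
After AV cabling (finishes hour 15), sound check can start at hour 15 and finishes at hour 19.
Catering setup has to wait for AV cabling (finishes hour 15); stage build (finishes hour 6). The latest of these is hour 15, so catering setup runs hour 15 to 15 + 8 = hour 23.
Final walkthrough has to wait for catering setup (finishes hour 23); AV cabling (finishes hour 15, plus 1-hour gap → hour 16). The latest of these is hour 23, so final walkthrough runs hour 23 to 23 + 6 = hour 29.
The earliest everything can be done is hour 29, which is after the deadline of 24, so it is not possible.

No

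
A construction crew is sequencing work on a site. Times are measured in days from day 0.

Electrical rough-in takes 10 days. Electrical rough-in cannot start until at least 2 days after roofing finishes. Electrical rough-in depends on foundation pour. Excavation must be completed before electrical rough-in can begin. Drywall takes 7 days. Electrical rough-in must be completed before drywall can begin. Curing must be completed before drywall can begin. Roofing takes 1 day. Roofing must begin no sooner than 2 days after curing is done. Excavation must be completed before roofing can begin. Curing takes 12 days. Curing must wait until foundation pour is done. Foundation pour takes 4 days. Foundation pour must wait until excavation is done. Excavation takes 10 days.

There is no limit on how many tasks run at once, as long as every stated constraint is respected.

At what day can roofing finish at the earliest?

29

Excavation can start immediately at day 0; it finishes at day 10.
Foundation pour waits on excavation (finishes day 10), so it starts at day 10 and finishes at 10 + 4 = day 14.
After foundation pour (finishes day 14), curing can start at day 14 and finishes at day 26.
For roofing: curing (finishes day 26, plus 2-day gap → day 28); excavation (finishes day 10). Taking the maximum gives a start of day 28, and it finishes at 28 + 1 = day 29.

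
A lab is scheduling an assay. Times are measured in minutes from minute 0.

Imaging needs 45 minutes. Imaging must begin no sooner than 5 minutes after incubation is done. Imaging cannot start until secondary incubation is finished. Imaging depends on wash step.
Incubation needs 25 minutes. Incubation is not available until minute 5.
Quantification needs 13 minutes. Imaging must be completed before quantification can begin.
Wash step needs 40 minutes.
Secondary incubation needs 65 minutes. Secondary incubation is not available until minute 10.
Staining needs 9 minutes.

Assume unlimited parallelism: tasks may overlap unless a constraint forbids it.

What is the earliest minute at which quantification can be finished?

133

After its own release at minute 10, secondary incubation can start at minute 10 and finishes at minute 75.
Wash step can start immediately at minute 0; it finishes at minute 40.
After its own release at minute 5, incubation can start at minute 5 and finishes at minute 30.
Imaging has to wait for incubation (finishes minute 30, plus 5-minute gap → minute 35); secondary incubation (finishes minute 75); wash step (finishes minute 40). The latest of these is minute 75, so imaging runs minute 75 to 75 + 45 = minute 120.
Quantification waits on imaging (finishes minute 120), so it starts at minute 120 and finishes at 120 + 13 = minute 133.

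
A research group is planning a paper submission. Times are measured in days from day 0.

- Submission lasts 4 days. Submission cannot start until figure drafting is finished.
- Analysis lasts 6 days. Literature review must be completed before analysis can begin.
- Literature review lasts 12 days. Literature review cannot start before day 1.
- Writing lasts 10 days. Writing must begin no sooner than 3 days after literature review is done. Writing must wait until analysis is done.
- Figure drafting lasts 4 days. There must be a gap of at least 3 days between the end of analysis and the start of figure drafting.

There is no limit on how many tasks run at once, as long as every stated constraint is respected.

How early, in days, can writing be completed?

After its own release at day 1, literature review can start at day 1 and finishes at day 13.
Analysis cannot begin until literature review (finishes day 13). It runs from day 13 to 13 + 6 = day 19.
Writing cannot start until literature review (finishes day 13, plus 3-day gap → day 16); analysis (finishes day 19). The controlling bound is day 19, so writing finishes at 19 + 10 = day 29.

29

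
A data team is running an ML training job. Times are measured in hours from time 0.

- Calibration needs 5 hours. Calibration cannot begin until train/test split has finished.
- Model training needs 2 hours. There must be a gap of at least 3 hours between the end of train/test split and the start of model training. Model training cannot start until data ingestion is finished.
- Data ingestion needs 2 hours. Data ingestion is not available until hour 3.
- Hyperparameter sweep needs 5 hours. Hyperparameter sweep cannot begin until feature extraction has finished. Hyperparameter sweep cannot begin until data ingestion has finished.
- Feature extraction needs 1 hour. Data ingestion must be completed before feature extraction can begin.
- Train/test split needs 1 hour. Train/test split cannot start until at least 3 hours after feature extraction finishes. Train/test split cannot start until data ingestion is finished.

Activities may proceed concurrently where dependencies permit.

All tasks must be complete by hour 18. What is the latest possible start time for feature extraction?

8

To finish by hour 18, model training (duration 2) must start no later than hour 16.
To finish by hour 18, calibration (duration 5) must start no later than hour 13.
Train/test split has several dependents: model training (must start by hour 16, minus 3-hour gap → hour 13); calibration (must start by hour 13). The earliest of those limits is hour 13, so train/test split must start by 13 − 1 = hour 12.
Hyperparameter sweep has no dependents, so it just needs to finish by hour 18. Starting by 18 − 5 = hour 13 achieves that.
Feature extraction feeds train/test split (must start by hour 12, minus 3-hour gap → hour 9); hyperparameter sweep (must start by hour 13). Taking the minimum, feature extraction must finish by hour 9 and start by 9 − 1 = hour 8.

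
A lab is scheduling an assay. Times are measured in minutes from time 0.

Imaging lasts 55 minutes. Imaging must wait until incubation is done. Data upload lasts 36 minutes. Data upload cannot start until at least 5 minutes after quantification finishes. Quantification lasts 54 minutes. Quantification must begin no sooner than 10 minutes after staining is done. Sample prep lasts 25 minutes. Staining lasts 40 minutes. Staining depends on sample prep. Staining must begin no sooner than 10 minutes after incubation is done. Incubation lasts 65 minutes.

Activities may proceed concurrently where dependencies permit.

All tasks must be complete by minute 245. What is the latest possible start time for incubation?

Data upload must finish by minute 245; it takes 36 minutes, so it must start by 245 − 36 = minute 209.
Since data upload (must start by minute 209, minus 5-minute gap → minute 204) depends on it, quantification must finish by minute 204. Backing off its 54-minute duration gives a latest start of minute 150.
Staining must finish before quantification (must start by minute 150, minus 10-minute gap → minute 140). With a 40-minute duration, staining must start by 140 − 40 = minute 100.
Imaging has no dependents, so it just needs to finish by minute 245. Starting by 245 − 55 = minute 190 achieves that.
Incubation has several dependents: staining (must start by minute 100, minus 10-minute gap → minute 90); imaging (must start by minute 190). The earliest of those limits is minute 90, so incubation must start by 90 − 65 = minute 25.

25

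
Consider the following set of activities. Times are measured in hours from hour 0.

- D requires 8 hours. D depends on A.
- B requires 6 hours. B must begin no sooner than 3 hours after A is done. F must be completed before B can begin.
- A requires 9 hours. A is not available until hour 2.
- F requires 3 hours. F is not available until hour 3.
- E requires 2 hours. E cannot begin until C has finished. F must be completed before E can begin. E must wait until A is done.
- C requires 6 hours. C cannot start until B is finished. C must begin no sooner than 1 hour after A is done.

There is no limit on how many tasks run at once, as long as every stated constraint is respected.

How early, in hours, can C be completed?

26

F waits on its own release at hour 3, so it starts at hour 3 and finishes at 3 + 3 = hour 6.
A cannot begin until its own release at hour 2. It runs from hour 2 to 2 + 9 = hour 11.
B has to wait for A (finishes hour 11, plus 3-hour gap → hour 14); F (finishes hour 6). The latest of these is hour 14, so B runs hour 14 to 14 + 6 = hour 20.
C needs all of B (finishes hour 20); A (finishes hour 11, plus 1-hour gap → hour 12). That puts its earliest start at hour 20; it finishes at 20 + 6 = hour 26.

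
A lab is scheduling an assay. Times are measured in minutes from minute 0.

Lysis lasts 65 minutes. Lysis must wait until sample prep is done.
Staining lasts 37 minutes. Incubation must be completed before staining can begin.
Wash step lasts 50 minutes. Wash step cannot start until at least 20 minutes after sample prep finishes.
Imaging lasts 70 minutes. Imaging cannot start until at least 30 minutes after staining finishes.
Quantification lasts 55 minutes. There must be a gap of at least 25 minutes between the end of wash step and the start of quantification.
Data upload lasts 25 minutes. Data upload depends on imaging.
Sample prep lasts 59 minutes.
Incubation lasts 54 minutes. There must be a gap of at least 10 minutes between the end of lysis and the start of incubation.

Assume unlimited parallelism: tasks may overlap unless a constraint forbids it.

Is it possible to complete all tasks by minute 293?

No

Sample prep has no prerequisites, so it starts at minute 0 and finishes at minute 59.
After sample prep (finishes minute 59, plus 20-minute gap → minute 79), wash step can start at minute 79 and finishes at minute 129.
Quantification waits on wash step (finishes minute 129, plus 25-minute gap → minute 154), so it starts at minute 154 and finishes at 154 + 55 = minute 209.
Lysis cannot begin until sample prep (finishes minute 59). It runs from minute 59 to 59 + 65 = minute 124.
After lysis (finishes minute 124, plus 10-minute gap → minute 134), incubation can start at minute 134 and finishes at minute 188.
Staining cannot begin until incubation (finishes minute 188). It runs from minute 188 to 188 + 37 = minute 225.
Imaging cannot begin until staining (finishes minute 225, plus 30-minute gap → minute 255). It runs from minute 255 to 255 + 70 = minute 325.
After imaging (finishes minute 325), data upload can start at minute 325 and finishes at minute 350.
The earliest everything can be done is minute 350, which is after the deadline of 293, so it is not possible.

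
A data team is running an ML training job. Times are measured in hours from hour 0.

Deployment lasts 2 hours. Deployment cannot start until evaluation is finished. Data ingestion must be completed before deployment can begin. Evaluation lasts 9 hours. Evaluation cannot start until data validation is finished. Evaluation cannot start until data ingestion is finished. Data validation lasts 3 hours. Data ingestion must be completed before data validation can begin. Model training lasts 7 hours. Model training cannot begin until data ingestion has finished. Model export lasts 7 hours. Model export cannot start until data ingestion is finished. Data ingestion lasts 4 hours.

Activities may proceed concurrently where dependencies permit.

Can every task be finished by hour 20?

Data ingestion can start immediately at hour 0; it finishes at hour 4.
After data ingestion (finishes hour 4), model export can start at hour 4 and finishes at hour 11.
After data ingestion (finishes hour 4), model training can start at hour 4 and finishes at hour 11.
Data validation cannot begin until data ingestion (finishes hour 4). It runs from hour 4 to 4 + 3 = hour 7.
For evaluation: data validation (finishes hour 7); data ingestion (finishes hour 4). Taking the maximum gives a start of hour 7, and it finishes at 7 + 9 = hour 16.
For deployment: evaluation (finishes hour 16); data ingestion (finishes hour 4). Taking the maximum gives a start of hour 16, and it finishes at 16 + 2 = hour 18.
Every task is finished by hour 18, which is no later than the deadline of 20, so the schedule is feasible.

Yes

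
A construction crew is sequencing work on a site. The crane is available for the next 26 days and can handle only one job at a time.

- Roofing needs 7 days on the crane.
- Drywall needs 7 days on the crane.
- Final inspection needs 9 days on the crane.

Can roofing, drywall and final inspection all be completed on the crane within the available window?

Yes

Running back to back, the jobs need 7 + 7 + 9 = 23 days on the crane.
Since 23 ≤ 26, they fit within the window.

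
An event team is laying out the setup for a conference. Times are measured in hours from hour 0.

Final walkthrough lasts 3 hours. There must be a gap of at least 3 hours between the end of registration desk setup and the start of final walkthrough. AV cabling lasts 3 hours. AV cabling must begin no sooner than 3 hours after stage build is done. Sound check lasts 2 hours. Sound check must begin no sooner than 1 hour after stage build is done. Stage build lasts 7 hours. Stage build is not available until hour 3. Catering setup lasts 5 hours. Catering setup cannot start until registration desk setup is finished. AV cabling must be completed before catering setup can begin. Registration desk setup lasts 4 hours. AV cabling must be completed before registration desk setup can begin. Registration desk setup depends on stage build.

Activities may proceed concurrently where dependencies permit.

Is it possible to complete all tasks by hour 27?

Stage build cannot begin until its own release at hour 3. It runs from hour 3 to 3 + 7 = hour 10.
After stage build (finishes hour 10, plus 1-hour gap → hour 11), sound check can start at hour 11 and finishes at hour 13.
After stage build (finishes hour 10, plus 3-hour gap → hour 13), AV cabling can start at hour 13 and finishes at hour 16.
Registration desk setup needs all of AV cabling (finishes hour 16); stage build (finishes hour 10). That puts its earliest start at hour 16; it finishes at 16 + 4 = hour 20.
Final walkthrough cannot begin until registration desk setup (finishes hour 20, plus 3-hour gap → hour 23). It runs from hour 23 to 23 + 3 = hour 26.
Catering setup cannot start until registration desk setup (finishes hour 20); AV cabling (finishes hour 16). The controlling bound is hour 20, so catering setup finishes at 20 + 5 = hour 25.
Every task is finished by hour 26, which is no later than the deadline of 27, so the schedule is feasible.

Yes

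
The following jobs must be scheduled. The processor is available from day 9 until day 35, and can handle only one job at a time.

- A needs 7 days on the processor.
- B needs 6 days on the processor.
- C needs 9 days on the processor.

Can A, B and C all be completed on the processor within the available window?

Yes

The processor window is 35 − 9 = 26 days.
Running back to back, the jobs need 7 + 6 + 9 = 22 days on the processor.
Since 22 ≤ 26, they fit within the window.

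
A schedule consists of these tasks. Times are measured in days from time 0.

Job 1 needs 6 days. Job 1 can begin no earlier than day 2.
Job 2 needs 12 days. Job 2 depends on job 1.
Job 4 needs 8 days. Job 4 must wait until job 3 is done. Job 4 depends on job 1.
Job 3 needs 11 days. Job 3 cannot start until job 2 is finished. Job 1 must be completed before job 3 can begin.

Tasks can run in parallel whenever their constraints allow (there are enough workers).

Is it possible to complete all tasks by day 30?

Job 1 waits on its own release at day 2, so it starts at day 2 and finishes at 2 + 6 = day 8.
Job 2 cannot begin until job 1 (finishes day 8). It runs from day 8 to 8 + 12 = day 20.
For job 3: job 2 (finishes day 20); job 1 (finishes day 8). Taking the maximum gives a start of day 20, and it finishes at 20 + 11 = day 31.
Job 4 cannot start until job 3 (finishes day 31); job 1 (finishes day 8). The controlling bound is day 31, so job 4 finishes at 31 + 8 = day 39.
The earliest everything can be done is day 39, which is after the deadline of 30, so it is not possible.

No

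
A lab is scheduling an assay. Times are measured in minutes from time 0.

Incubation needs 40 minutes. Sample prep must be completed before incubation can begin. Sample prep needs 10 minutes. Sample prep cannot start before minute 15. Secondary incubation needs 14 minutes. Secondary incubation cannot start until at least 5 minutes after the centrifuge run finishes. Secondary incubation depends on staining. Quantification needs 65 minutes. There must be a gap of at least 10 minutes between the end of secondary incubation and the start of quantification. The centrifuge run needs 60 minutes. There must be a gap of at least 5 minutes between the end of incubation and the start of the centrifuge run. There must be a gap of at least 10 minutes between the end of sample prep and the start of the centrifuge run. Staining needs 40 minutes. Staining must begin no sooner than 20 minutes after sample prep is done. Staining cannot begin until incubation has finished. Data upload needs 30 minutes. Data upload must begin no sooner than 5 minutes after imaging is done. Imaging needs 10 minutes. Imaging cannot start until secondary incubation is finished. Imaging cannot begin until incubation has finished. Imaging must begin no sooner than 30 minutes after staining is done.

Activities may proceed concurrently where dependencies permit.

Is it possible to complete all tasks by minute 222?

Sample prep waits on its own release at minute 15, so it starts at minute 15 and finishes at 15 + 10 = minute 25.
Incubation cannot begin until sample prep (finishes minute 25). It runs from minute 25 to 25 + 40 = minute 65.
Staining needs all of sample prep (finishes minute 25, plus 20-minute gap → minute 45); incubation (finishes minute 65). That puts its earliest start at minute 65; it finishes at 65 + 40 = minute 105.
The centrifuge run cannot start until incubation (finishes minute 65, plus 5-minute gap → minute 70); sample prep (finishes minute 25, plus 10-minute gap → minute 35). The controlling bound is minute 70, so the centrifuge run finishes at 70 + 60 = minute 130.
Secondary incubation has to wait for the centrifuge run (finishes minute 130, plus 5-minute gap → minute 135); staining (finishes minute 105). The latest of these is minute 135, so secondary incubation runs minute 135 to 135 + 14 = minute 149.
Quantification cannot begin until secondary incubation (finishes minute 149, plus 10-minute gap → minute 159). It runs from minute 159 to 159 + 65 = minute 224.
Imaging has to wait for secondary incubation (finishes minute 149); incubation (finishes minute 65); staining (finishes minute 105, plus 30-minute gap → minute 135). The latest of these is minute 149, so imaging runs minute 149 to 149 + 10 = minute 159.
After imaging (finishes minute 159, plus 5-minute gap → minute 164), data upload can start at minute 164 and finishes at minute 194.
The earliest everything can be done is minute 224, which is after the deadline of 222, so it is not possible.

No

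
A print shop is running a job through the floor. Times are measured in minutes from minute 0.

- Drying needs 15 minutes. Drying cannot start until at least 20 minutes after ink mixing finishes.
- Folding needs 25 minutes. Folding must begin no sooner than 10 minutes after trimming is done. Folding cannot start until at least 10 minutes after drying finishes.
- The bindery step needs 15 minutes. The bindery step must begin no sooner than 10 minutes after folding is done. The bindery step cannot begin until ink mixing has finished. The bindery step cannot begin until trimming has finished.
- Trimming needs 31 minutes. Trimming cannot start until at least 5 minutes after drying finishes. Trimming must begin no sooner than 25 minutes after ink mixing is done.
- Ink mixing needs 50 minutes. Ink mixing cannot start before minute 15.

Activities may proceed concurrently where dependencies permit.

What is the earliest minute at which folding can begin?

146

Ink mixing waits on its own release at minute 15, so it starts at minute 15 and finishes at 15 + 50 = minute 65.
Drying cannot begin until ink mixing (finishes minute 65, plus 20-minute gap → minute 85). It runs from minute 85 to 85 + 15 = minute 100.
For trimming: drying (finishes minute 100, plus 5-minute gap → minute 105); ink mixing (finishes minute 65, plus 25-minute gap → minute 90). Taking the maximum gives a start of minute 105, and it finishes at 105 + 31 = minute 136.
Folding waits on trimming (finishes minute 136, plus 10-minute gap → minute 146); drying (finishes minute 100, plus 10-minute gap → minute 110). The latest of these is minute 146, which is the earliest folding can start.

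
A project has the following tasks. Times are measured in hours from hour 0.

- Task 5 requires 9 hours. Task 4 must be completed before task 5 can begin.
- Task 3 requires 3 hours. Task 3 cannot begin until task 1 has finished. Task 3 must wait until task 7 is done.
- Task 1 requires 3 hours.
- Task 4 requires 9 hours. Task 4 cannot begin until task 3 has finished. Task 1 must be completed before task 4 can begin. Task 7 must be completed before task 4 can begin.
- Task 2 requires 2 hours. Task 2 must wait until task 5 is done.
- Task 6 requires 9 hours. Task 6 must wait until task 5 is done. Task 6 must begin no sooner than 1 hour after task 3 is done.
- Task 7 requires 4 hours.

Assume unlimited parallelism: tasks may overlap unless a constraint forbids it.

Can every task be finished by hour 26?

No

Task 7 can start immediately at hour 0; it finishes at hour 4.
Nothing blocks task 1, so it runs from hour 0 to hour 3.
Task 3 cannot start until task 1 (finishes hour 3); task 7 (finishes hour 4). The controlling bound is hour 4, so task 3 finishes at 4 + 3 = hour 7.
Task 4 needs all of task 3 (finishes hour 7); task 1 (finishes hour 3); task 7 (finishes hour 4). That puts its earliest start at hour 7; it finishes at 7 + 9 = hour 16.
Task 5 cannot begin until task 4 (finishes hour 16). It runs from hour 16 to 16 + 9 = hour 25.
For task 6: task 5 (finishes hour 25); task 3 (finishes hour 7, plus 1-hour gap → hour 8). Taking the maximum gives a start of hour 25, and it finishes at 25 + 9 = hour 34.
Task 2 waits on task 5 (finishes hour 25), so it starts at hour 25 and finishes at 25 + 2 = hour 27.
The earliest everything can be done is hour 34, which is after the deadline of 26, so it is not possible.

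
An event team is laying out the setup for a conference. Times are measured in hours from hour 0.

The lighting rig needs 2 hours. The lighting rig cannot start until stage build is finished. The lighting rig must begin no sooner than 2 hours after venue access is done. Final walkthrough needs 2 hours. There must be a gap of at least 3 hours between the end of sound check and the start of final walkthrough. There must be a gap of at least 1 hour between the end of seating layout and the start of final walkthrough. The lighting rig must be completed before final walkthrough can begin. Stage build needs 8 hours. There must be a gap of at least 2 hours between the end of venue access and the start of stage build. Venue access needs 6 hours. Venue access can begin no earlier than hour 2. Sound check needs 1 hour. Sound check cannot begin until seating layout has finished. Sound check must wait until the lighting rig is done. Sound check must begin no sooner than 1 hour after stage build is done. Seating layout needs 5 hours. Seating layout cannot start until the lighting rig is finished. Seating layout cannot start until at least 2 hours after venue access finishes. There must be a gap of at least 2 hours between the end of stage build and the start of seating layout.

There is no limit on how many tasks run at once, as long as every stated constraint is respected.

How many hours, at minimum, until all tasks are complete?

Venue access cannot begin until its own release at hour 2. It runs from hour 2 to 2 + 6 = hour 8.
Stage build cannot begin until venue access (finishes hour 8, plus 2-hour gap → hour 10). It runs from hour 10 to 10 + 8 = hour 18.
For the lighting rig: stage build (finishes hour 18); venue access (finishes hour 8, plus 2-hour gap → hour 10). Taking the maximum gives a start of hour 18, and it finishes at 18 + 2 = hour 20.
Seating layout needs all of the lighting rig (finishes hour 20); venue access (finishes hour 8, plus 2-hour gap → hour 10); stage build (finishes hour 18, plus 2-hour gap → hour 20). That puts its earliest start at hour 20; it finishes at 20 + 5 = hour 25.
Sound check has to wait for seating layout (finishes hour 25); the lighting rig (finishes hour 20); stage build (finishes hour 18, plus 1-hour gap → hour 19). The latest of these is hour 25, so sound check runs hour 25 to 25 + 1 = hour 26.
Final walkthrough needs all of sound check (finishes hour 26, plus 3-hour gap → hour 29); seating layout (finishes hour 25, plus 1-hour gap → hour 26); the lighting rig (finishes hour 20). That puts its earliest start at hour 29; it finishes at 29 + 2 = hour 31.
All tasks are finished once the last one completes. Finish times: Venue access at 8, Stage build at 18, The lighting rig at 20, Seating layout at 25, Sound check at 26, Final walkthrough at 31. The latest is hour 31.

31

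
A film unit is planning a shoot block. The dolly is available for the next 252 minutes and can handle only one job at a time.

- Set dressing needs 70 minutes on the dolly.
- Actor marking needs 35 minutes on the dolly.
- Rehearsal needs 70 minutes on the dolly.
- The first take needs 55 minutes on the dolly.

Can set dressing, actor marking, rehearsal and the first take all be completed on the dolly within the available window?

Yes

Running back to back, the jobs need 70 + 35 + 70 + 55 = 230 minutes on the dolly.
Since 230 ≤ 252, they fit within the window.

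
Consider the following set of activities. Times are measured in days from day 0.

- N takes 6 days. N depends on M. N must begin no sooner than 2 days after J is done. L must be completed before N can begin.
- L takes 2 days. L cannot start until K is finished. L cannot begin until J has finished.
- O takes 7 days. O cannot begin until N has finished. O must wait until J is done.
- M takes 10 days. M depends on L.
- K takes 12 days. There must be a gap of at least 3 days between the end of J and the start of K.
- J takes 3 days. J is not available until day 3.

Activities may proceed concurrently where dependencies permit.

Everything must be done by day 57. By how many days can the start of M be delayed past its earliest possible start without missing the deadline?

J waits on its own release at day 3, so it starts at day 3 and finishes at 3 + 3 = day 6.
K waits on J (finishes day 6, plus 3-day gap → day 9), so it starts at day 9 and finishes at 9 + 12 = day 21.
For L: K (finishes day 21); J (finishes day 6). Taking the maximum gives a start of day 21, and it finishes at 21 + 2 = day 23.
M waits on L (finishes day 23), so it starts at day 23 and finishes at 23 + 10 = day 33.

Working backward from the deadline:
Nothing follows O; the deadline of day 57 is its only limit. It must start by 57 − 7 = day 50.
Since O (must start by day 50) depends on it, N must finish by day 50. Backing off its 6-day duration gives a latest start of day 44.
M must finish before N (must start by day 44). With a 10-day duration, M must start by 44 − 10 = day 34.
So M can start as early as day 23 and as late as day 34, giving 34 − 23 = 11 days of slack.

11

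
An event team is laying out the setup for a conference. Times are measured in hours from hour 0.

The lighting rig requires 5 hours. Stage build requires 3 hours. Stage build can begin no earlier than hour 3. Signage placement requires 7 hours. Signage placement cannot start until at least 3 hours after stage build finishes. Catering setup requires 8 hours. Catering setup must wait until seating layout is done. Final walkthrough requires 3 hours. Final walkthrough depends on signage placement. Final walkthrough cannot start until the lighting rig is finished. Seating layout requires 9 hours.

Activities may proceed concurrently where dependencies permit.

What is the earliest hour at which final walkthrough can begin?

16

Nothing blocks the lighting rig, so it runs from hour 0 to hour 5.
After its own release at hour 3, stage build can start at hour 3 and finishes at hour 6.
Signage placement waits on stage build (finishes hour 6, plus 3-hour gap → hour 9), so it starts at hour 9 and finishes at 9 + 7 = hour 16.
Final walkthrough waits on signage placement (finishes hour 16); the lighting rig (finishes hour 5). The latest of these is hour 16, which is the earliest final walkthrough can start.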